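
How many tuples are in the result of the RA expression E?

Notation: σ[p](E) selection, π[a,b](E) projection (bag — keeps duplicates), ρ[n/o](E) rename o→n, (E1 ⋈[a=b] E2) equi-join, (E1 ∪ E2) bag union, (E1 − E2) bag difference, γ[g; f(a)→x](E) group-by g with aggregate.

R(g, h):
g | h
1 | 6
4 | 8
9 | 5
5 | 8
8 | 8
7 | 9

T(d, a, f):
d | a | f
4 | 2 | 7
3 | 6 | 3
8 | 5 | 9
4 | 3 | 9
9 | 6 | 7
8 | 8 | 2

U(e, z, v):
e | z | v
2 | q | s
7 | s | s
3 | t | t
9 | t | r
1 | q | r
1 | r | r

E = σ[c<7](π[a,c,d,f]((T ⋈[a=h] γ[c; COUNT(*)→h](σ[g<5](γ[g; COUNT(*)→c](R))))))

Subexpression sizes:
  T → 6
  R → 6
  γ[g; COUNT(*)→c](R) → 6
  σ[g<5](γ[g; COUNT(*)→c](R)) → 2
  γ[c; COUNT(*)→h](σ[g<5](γ[g; COUNT(*)→c](R))) → 1
  (T ⋈[a=h] γ[c; COUNT(*)→h](σ[g<5](γ[g; COUNT(*)→c](R)))) → 1
  π[a,c,d,f]((T ⋈[a=h] γ[c; COUNT(*)→h](σ[g<5](γ[g; COUNT(*)→c](R))))) → 1
  σ[c<7](π[a,c,d,f]((T ⋈[a=h] γ[c; COUNT(*)→h](σ[g<5](γ[g; COUNT(*)→c](R)))))) → 1

|E| = 1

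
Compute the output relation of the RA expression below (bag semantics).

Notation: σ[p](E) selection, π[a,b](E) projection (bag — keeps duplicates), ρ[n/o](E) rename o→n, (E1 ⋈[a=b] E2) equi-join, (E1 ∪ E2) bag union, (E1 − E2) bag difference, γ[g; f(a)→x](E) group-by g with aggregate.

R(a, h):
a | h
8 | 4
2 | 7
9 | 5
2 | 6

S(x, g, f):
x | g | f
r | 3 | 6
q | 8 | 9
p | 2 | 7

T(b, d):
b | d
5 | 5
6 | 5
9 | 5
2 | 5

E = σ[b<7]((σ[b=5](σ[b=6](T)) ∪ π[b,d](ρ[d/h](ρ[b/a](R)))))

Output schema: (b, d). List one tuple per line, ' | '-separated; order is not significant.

Per-node cardinality:
  T → 4
  σ[b=6](T) → 1
  σ[b=5](σ[b=6](T)) → 0
  R → 4
  ρ[b/a](R) → 4
  ρ[d/h](ρ[b/a](R)) → 4
  π[b,d](ρ[d/h](ρ[b/a](R))) → 4
  (σ[b=5](σ[b=6](T)) ∪ π[b,d](ρ[d/h](ρ[b/a](R)))) → 4
  σ[b<7]((σ[b=5](σ[b=6](T)) ∪ π[b,d](ρ[d/h](ρ[b/a](R))))) → 2

== RESULT ==
b | d
2 | 6
2 | 7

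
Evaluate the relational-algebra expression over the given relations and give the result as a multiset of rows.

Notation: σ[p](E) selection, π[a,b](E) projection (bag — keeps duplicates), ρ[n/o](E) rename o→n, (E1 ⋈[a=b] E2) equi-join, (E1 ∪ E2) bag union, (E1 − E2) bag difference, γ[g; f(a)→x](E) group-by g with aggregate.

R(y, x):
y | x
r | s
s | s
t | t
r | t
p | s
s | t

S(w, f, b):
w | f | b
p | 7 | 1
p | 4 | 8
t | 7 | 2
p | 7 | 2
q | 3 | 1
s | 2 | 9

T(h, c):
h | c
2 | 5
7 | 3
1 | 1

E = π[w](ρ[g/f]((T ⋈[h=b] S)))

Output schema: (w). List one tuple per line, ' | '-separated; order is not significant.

Per-node cardinality:
  T → 3
  S → 6
  (T ⋈[h=b] S) → 4
  ρ[g/f]((T ⋈[h=b] S)) → 4
  π[w](ρ[g/f]((T ⋈[h=b] S))) → 4

== RESULT ==
w
p
p
q
t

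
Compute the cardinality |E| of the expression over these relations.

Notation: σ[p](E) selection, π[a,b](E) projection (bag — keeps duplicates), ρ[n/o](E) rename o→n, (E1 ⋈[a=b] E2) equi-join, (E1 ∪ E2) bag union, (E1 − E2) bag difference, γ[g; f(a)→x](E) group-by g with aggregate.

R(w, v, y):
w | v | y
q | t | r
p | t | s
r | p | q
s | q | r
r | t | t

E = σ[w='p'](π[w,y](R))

Stepwise |·|:
  R → 5
  π[w,y](R) → 5
  σ[w='p'](π[w,y](R)) → 1

|E| = 1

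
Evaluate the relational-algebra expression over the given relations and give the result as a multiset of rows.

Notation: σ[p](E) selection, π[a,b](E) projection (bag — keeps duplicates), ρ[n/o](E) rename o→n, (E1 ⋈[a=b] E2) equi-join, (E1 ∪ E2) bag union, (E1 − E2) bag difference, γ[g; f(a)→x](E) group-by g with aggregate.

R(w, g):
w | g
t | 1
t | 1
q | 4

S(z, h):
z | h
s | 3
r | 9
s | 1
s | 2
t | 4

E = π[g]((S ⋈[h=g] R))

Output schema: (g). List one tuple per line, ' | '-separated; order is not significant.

Per-node cardinality:
  S → 5
  R → 3
  (S ⋈[h=g] R) → 3
  π[g]((S ⋈[h=g] R)) → 3

== RESULT ==
g
1
1
4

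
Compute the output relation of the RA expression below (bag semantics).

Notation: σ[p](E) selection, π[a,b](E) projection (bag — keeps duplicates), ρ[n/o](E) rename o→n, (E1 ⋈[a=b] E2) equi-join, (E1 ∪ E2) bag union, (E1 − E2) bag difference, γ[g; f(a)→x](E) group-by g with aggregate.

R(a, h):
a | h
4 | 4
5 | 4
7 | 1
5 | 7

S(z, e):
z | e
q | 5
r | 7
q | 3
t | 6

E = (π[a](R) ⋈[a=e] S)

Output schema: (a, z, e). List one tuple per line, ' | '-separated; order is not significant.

Subexpression sizes:
  R → 4
  π[a](R) → 4
  S → 4
  (π[a](R) ⋈[a=e] S) → 3

== RESULT ==
a | z | e
5 | q | 5
5 | q | 5
7 | r | 7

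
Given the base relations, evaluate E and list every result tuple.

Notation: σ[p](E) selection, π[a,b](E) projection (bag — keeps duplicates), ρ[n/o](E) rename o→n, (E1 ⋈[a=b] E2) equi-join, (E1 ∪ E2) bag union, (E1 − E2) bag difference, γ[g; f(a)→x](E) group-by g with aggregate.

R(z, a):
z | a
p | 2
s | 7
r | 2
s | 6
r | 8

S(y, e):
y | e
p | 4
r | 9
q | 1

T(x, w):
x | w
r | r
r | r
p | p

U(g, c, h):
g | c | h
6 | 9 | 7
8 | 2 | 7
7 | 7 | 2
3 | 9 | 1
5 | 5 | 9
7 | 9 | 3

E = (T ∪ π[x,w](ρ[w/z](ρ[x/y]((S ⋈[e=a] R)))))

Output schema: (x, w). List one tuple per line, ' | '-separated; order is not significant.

Row counts bottom-up:
  T → 3
  S → 3
  R → 5
  (S ⋈[e=a] R) → 0
  ρ[x/y]((S ⋈[e=a] R)) → 0
  ρ[w/z](ρ[x/y]((S ⋈[e=a] R))) → 0
  π[x,w](ρ[w/z](ρ[x/y]((S ⋈[e=a] R)))) → 0
  (T ∪ π[x,w](ρ[w/z](ρ[x/y]((S ⋈[e=a] R))))) → 3

== RESULT ==
x | w
p | p
r | r
r | r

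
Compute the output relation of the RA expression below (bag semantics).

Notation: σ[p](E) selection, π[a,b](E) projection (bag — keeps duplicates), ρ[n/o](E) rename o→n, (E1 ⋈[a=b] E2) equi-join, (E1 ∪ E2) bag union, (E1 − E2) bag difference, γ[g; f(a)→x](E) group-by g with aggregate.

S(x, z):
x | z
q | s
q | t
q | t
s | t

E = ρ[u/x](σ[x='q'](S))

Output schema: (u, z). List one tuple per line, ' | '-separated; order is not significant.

Row counts bottom-up:
  S → 4
  σ[x='q'](S) → 3
  ρ[u/x](σ[x='q'](S)) → 3

== RESULT ==
u | z
q | s
q | t
q | t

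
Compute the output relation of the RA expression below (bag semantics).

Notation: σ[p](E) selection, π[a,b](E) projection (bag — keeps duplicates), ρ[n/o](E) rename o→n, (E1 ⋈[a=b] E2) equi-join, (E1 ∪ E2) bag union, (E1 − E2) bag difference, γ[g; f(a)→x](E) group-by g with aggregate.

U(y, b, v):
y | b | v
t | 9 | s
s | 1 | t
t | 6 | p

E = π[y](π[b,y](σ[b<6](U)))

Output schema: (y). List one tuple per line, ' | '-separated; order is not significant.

Row counts bottom-up:
  U → 3
  σ[b<6](U) → 1
  π[b,y](σ[b<6](U)) → 1
  π[y](π[b,y](σ[b<6](U))) → 1

== RESULT ==
y
s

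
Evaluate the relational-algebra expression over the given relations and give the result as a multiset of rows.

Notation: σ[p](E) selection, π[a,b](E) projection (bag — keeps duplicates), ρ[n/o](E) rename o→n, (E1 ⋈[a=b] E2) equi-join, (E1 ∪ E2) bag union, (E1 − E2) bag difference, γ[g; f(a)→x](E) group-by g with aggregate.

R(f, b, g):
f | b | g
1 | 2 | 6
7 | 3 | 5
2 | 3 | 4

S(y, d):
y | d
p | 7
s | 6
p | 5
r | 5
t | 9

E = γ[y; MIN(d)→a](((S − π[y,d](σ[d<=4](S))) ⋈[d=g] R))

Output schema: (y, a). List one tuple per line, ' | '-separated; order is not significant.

Subexpression sizes:
  S → 5
  S → 5
  σ[d<=4](S) → 0
  π[y,d](σ[d<=4](S)) → 0
  (S − π[y,d](σ[d<=4](S))) → 5
  R → 3
  ((S − π[y,d](σ[d<=4](S))) ⋈[d=g] R) → 3
  γ[y; MIN(d)→a](((S − π[y,d](σ[d<=4](S))) ⋈[d=g] R)) → 3

== RESULT ==
y | a
p | 5
r | 5
s | 6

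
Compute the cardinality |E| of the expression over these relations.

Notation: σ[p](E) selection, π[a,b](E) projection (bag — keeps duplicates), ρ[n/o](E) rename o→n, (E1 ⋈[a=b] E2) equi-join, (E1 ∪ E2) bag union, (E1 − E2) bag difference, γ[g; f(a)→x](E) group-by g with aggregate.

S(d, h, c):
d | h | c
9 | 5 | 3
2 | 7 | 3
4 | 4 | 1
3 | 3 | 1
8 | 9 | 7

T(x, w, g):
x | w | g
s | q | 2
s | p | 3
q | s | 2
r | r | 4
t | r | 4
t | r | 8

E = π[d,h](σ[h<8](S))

Subexpression sizes:
  S → 5
  σ[h<8](S) → 4
  π[d,h](σ[h<8](S)) → 4

|E| = 4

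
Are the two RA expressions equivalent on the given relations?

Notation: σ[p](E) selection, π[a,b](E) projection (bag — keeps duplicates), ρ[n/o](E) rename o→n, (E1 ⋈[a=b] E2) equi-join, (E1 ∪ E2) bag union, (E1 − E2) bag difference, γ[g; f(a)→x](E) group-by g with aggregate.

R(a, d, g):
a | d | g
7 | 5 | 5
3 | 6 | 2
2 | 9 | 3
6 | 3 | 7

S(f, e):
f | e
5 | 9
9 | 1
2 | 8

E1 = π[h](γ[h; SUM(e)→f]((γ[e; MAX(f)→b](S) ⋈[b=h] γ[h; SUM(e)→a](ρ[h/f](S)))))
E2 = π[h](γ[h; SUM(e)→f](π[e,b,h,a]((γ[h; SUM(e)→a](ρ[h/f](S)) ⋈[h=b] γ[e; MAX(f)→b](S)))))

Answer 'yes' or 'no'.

E1 row counts bottom-up:
  S → 3
  γ[e; MAX(f)→b](S) → 3
  S → 3
  ρ[h/f](S) → 3
  γ[h; SUM(e)→a](ρ[h/f](S)) → 3
  (γ[e; MAX(f)→b](S) ⋈[b=h] γ[h; SUM(e)→a](ρ[h/f](S))) → 3
  γ[h; SUM(e)→f]((γ[e; MAX(f)→b](S) ⋈[b=h] γ[h; SUM(e)→a](ρ[h/f](S)))) → 3
  π[h](γ[h; SUM(e)→f]((γ[e; MAX(f)→b](S) ⋈[b=h] γ[h; SUM(e)→a](ρ[h/f](S))))) → 3
E2 row counts bottom-up:
  S → 3
  ρ[h/f](S) → 3
  γ[h; SUM(e)→a](ρ[h/f](S)) → 3
  S → 3
  γ[e; MAX(f)→b](S) → 3
  (γ[h; SUM(e)→a](ρ[h/f](S)) ⋈[h=b] γ[e; MAX(f)→b](S)) → 3
  π[e,b,h,a]((γ[h; SUM(e)→a](ρ[h/f](S)) ⋈[h=b] γ[e; MAX(f)→b](S))) → 3
  γ[h; SUM(e)→f](π[e,b,h,a]((γ[h; SUM(e)→a](ρ[h/f](S)) ⋈[h=b] γ[e; MAX(f)→b](S)))) → 3
  π[h](γ[h; SUM(e)→f](π[e,b,h,a]((γ[h; SUM(e)→a](ρ[h/f](S)) ⋈[h=b] γ[e; MAX(f)→b](S))))) → 3

E1 and E2 produce the same multiset:
h
2
5
9

yes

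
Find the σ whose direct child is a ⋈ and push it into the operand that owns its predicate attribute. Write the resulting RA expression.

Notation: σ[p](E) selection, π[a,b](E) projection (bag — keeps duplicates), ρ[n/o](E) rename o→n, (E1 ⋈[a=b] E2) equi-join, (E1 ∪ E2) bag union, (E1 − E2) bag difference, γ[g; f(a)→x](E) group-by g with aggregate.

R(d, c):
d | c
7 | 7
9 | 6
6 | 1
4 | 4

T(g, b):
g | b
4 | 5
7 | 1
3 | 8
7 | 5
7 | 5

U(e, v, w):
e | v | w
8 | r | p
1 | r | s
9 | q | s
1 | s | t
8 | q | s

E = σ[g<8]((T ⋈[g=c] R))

σ filters on g, owned by the left side.
E' = (σ[g<8](T) ⋈[g=c] R)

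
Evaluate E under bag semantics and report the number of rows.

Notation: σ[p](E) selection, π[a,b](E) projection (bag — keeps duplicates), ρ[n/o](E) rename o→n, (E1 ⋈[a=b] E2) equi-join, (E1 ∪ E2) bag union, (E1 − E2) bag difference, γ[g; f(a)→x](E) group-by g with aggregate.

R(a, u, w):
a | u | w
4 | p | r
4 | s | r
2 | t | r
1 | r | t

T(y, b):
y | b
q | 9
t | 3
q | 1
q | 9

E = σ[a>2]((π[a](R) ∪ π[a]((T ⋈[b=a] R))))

Subexpression sizes:
  R → 4
  π[a](R) → 4
  T → 4
  R → 4
  (T ⋈[b=a] R) → 1
  π[a]((T ⋈[b=a] R)) → 1
  (π[a](R) ∪ π[a]((T ⋈[b=a] R))) → 5
  σ[a>2]((π[a](R) ∪ π[a]((T ⋈[b=a] R)))) → 2

|E| = 2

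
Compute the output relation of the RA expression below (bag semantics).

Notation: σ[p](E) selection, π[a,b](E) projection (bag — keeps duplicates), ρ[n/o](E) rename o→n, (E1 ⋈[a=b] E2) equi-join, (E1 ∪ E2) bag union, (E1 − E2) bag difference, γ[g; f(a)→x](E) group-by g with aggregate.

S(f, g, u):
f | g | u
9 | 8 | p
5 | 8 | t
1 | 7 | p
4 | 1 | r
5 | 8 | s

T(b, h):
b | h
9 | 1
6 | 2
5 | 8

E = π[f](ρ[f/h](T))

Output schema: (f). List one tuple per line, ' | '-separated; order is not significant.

Per-node cardinality:
  T → 3
  ρ[f/h](T) → 3
  π[f](ρ[f/h](T)) → 3

== RESULT ==
f
1
2
8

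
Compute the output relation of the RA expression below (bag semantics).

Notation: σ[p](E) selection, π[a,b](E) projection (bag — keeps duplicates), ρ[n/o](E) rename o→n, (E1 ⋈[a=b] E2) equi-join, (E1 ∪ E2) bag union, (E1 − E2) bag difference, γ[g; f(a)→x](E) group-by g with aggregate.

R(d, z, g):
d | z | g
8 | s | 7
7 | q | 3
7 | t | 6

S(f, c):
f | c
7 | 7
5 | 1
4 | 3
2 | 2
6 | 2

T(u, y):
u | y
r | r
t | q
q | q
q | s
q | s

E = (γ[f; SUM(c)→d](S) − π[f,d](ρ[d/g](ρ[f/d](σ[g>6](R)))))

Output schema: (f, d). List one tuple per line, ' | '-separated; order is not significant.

Stepwise |·|:
  S → 5
  γ[f; SUM(c)→d](S) → 5
  R → 3
  σ[g>6](R) → 1
  ρ[f/d](σ[g>6](R)) → 1
  ρ[d/g](ρ[f/d](σ[g>6](R))) → 1
  π[f,d](ρ[d/g](ρ[f/d](σ[g>6](R)))) → 1
  (γ[f; SUM(c)→d](S) − π[f,d](ρ[d/g](ρ[f/d](σ[g>6](R))))) → 5

== RESULT ==
f | d
2 | 2
4 | 3
5 | 1
6 | 2
7 | 7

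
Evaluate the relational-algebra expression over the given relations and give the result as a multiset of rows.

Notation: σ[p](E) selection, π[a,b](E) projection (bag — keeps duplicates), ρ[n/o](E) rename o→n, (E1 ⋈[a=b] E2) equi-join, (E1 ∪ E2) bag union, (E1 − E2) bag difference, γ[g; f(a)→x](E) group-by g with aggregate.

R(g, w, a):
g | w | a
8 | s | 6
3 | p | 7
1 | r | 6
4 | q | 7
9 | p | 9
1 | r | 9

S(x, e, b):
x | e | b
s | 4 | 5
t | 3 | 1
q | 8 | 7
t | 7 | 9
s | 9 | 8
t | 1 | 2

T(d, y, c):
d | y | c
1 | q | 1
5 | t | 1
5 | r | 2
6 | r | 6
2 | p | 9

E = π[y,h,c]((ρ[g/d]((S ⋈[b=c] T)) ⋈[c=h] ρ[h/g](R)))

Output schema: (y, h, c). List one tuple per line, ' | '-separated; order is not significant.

Stepwise |·|:
  S → 6
  T → 5
  (S ⋈[b=c] T) → 4
  ρ[g/d]((S ⋈[b=c] T)) → 4
  R → 6
  ρ[h/g](R) → 6
  (ρ[g/d]((S ⋈[b=c] T)) ⋈[c=h] ρ[h/g](R)) → 5
  π[y,h,c]((ρ[g/d]((S ⋈[b=c] T)) ⋈[c=h] ρ[h/g](R))) → 5

== RESULT ==
y | h | c
p | 9 | 9
q | 1 | 1
q | 1 | 1
t | 1 | 1
t | 1 | 1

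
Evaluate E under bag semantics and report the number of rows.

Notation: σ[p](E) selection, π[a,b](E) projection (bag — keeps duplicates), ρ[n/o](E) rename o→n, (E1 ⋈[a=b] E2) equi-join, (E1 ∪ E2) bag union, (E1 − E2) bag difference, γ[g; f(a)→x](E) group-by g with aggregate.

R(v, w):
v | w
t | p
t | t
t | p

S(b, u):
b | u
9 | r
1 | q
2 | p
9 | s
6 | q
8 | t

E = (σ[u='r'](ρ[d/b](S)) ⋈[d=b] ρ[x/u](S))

Per-node cardinality:
  S → 6
  ρ[d/b](S) → 6
  σ[u='r'](ρ[d/b](S)) → 1
  S → 6
  ρ[x/u](S) → 6
  (σ[u='r'](ρ[d/b](S)) ⋈[d=b] ρ[x/u](S)) → 2

|E| = 2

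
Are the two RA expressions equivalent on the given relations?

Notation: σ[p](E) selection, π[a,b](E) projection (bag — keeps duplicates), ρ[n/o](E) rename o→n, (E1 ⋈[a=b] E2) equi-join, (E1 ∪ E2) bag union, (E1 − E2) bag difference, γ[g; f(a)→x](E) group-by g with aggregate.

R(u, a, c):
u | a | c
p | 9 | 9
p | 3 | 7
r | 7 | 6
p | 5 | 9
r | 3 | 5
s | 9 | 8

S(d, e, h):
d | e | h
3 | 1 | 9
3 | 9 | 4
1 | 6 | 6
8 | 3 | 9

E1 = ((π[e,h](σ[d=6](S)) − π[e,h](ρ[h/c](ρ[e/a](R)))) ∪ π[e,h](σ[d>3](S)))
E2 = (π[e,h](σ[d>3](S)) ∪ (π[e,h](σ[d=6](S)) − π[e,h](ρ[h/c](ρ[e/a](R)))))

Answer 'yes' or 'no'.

E1 subexpression sizes:
  S → 4
  σ[d=6](S) → 0
  π[e,h](σ[d=6](S)) → 0
  R → 6
  ρ[e/a](R) → 6
  ρ[h/c](ρ[e/a](R)) → 6
  π[e,h](ρ[h/c](ρ[e/a](R))) → 6
  (π[e,h](σ[d=6](S)) − π[e,h](ρ[h/c](ρ[e/a](R)))) → 0
  S → 4
  σ[d>3](S) → 1
  π[e,h](σ[d>3](S)) → 1
  ((π[e,h](σ[d=6](S)) − π[e,h](ρ[h/c](ρ[e/a](R)))) ∪ π[e,h](σ[d>3](S))) → 1
E2 subexpression sizes:
  S → 4
  σ[d>3](S) → 1
  π[e,h](σ[d>3](S)) → 1
  S → 4
  σ[d=6](S) → 0
  π[e,h](σ[d=6](S)) → 0
  R → 6
  ρ[e/a](R) → 6
  ρ[h/c](ρ[e/a](R)) → 6
  π[e,h](ρ[h/c](ρ[e/a](R))) → 6
  (π[e,h](σ[d=6](S)) − π[e,h](ρ[h/c](ρ[e/a](R)))) → 0
  (π[e,h](σ[d>3](S)) ∪ (π[e,h](σ[d=6](S)) − π[e,h](ρ[h/c](ρ[e/a](R))))) → 1

E1 and E2 produce the same multiset:
e | h
3 | 9

yes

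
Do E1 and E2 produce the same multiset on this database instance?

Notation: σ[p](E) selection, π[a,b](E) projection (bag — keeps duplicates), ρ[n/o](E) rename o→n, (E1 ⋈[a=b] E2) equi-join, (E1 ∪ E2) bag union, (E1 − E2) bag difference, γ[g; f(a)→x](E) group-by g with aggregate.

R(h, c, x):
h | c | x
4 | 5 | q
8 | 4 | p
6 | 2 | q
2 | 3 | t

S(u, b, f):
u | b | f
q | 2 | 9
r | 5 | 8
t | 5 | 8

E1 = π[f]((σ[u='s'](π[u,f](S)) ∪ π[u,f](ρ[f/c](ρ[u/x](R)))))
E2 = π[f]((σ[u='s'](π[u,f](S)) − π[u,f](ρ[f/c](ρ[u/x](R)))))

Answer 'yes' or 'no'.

E1 subexpression sizes:
  S → 3
  π[u,f](S) → 3
  σ[u='s'](π[u,f](S)) → 0
  R → 4
  ρ[u/x](R) → 4
  ρ[f/c](ρ[u/x](R)) → 4
  π[u,f](ρ[f/c](ρ[u/x](R))) → 4
  (σ[u='s'](π[u,f](S)) ∪ π[u,f](ρ[f/c](ρ[u/x](R)))) → 4
  π[f]((σ[u='s'](π[u,f](S)) ∪ π[u,f](ρ[f/c](ρ[u/x](R))))) → 4
E2 subexpression sizes:
  S → 3
  π[u,f](S) → 3
  σ[u='s'](π[u,f](S)) → 0
  R → 4
  ρ[u/x](R) → 4
  ρ[f/c](ρ[u/x](R)) → 4
  π[u,f](ρ[f/c](ρ[u/x](R))) → 4
  (σ[u='s'](π[u,f](S)) − π[u,f](ρ[f/c](ρ[u/x](R)))) → 0
  π[f]((σ[u='s'](π[u,f](S)) − π[u,f](ρ[f/c](ρ[u/x](R))))) → 0

E1 result:
f
2
3
4
5
E2 result:
f
(0 rows)
Witness: (2,) appears 1× in E1 but 0× in E2.

no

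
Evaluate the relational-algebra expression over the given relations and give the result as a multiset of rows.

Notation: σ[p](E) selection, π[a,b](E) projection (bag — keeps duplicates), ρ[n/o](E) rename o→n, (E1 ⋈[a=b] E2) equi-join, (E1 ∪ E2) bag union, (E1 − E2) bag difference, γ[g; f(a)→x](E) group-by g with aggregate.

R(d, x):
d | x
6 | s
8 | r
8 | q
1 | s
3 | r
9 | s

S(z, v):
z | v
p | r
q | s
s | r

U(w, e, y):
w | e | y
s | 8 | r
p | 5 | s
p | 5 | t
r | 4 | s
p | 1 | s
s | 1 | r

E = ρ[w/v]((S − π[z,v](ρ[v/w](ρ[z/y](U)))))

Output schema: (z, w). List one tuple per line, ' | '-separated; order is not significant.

Subexpression sizes:
  S → 3
  U → 6
  ρ[z/y](U) → 6
  ρ[v/w](ρ[z/y](U)) → 6
  π[z,v](ρ[v/w](ρ[z/y](U))) → 6
  (S − π[z,v](ρ[v/w](ρ[z/y](U)))) → 2
  ρ[w/v]((S − π[z,v](ρ[v/w](ρ[z/y](U))))) → 2

== RESULT ==
z | w
p | r
q | s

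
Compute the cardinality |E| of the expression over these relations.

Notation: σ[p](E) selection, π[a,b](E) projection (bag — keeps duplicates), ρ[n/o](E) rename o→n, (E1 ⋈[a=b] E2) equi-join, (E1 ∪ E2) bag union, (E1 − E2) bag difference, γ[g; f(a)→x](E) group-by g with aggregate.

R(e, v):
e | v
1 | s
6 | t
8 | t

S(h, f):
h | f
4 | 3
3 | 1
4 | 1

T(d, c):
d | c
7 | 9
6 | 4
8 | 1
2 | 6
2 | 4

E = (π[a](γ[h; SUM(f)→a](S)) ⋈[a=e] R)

Row counts bottom-up:
  S → 3
  γ[h; SUM(f)→a](S) → 2
  π[a](γ[h; SUM(f)→a](S)) → 2
  R → 3
  (π[a](γ[h; SUM(f)→a](S)) ⋈[a=e] R) → 1

|E| = 1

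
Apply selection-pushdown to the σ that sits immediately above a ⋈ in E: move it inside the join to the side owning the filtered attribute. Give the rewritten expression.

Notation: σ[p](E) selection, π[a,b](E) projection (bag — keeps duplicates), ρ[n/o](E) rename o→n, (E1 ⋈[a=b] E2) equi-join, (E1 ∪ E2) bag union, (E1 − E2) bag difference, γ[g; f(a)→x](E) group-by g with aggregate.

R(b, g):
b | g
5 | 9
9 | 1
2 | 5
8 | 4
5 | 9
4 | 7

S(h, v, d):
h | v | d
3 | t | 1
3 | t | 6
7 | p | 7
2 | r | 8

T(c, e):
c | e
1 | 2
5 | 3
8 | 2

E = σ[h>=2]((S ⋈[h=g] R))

σ filters on h, owned by the left side.
E' = (σ[h>=2](S) ⋈[h=g] R)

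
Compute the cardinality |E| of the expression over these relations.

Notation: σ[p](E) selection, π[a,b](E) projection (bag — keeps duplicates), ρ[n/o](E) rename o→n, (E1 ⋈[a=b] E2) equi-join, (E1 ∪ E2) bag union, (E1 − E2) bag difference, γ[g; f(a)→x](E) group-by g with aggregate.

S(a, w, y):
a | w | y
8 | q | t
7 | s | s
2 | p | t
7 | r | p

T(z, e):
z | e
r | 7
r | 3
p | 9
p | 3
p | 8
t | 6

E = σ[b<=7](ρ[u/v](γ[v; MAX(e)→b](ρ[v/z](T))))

Row counts bottom-up:
  T → 6
  ρ[v/z](T) → 6
  γ[v; MAX(e)→b](ρ[v/z](T)) → 3
  ρ[u/v](γ[v; MAX(e)→b](ρ[v/z](T))) → 3
  σ[b<=7](ρ[u/v](γ[v; MAX(e)→b](ρ[v/z](T)))) → 2

|E| = 2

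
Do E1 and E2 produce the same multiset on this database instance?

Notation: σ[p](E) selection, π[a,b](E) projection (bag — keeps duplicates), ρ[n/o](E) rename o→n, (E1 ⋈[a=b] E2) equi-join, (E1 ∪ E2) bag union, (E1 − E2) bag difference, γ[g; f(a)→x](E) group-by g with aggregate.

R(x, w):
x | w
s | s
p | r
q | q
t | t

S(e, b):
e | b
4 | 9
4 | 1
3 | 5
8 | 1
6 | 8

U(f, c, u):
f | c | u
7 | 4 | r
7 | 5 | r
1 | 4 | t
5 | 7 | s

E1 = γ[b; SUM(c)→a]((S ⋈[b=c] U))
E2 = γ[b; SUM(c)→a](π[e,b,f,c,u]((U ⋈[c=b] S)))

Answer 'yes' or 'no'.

E1 per-node cardinality:
  S → 5
  U → 4
  (S ⋈[b=c] U) → 1
  γ[b; SUM(c)→a]((S ⋈[b=c] U)) → 1
E2 per-node cardinality:
  U → 4
  S → 5
  (U ⋈[c=b] S) → 1
  π[e,b,f,c,u]((U ⋈[c=b] S)) → 1
  γ[b; SUM(c)→a](π[e,b,f,c,u]((U ⋈[c=b] S))) → 1

E1 and E2 produce the same multiset:
b | a
5 | 5

yes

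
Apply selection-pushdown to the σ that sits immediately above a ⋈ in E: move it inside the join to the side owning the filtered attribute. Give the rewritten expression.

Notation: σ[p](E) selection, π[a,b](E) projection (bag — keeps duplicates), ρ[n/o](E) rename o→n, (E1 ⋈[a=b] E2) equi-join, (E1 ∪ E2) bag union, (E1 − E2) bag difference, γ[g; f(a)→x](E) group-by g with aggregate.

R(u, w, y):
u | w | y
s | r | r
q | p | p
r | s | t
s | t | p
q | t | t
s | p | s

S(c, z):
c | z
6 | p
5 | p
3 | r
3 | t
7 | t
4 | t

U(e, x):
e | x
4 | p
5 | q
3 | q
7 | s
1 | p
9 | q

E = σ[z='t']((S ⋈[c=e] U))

σ filters on z, owned by the left side.
E' = (σ[z='t'](S) ⋈[c=e] U)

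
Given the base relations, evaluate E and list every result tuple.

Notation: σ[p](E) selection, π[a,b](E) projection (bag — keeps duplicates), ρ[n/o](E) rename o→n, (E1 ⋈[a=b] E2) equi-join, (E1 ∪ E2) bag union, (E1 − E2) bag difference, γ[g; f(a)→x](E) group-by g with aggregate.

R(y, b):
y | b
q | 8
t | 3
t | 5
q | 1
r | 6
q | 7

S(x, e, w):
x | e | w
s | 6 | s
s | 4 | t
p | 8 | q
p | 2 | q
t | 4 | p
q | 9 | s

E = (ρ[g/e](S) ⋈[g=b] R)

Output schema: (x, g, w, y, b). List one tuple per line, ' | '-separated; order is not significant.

Per-node cardinality:
  S → 6
  ρ[g/e](S) → 6
  R → 6
  (ρ[g/e](S) ⋈[g=b] R) → 2

== RESULT ==
x | g | w | y | b
p | 8 | q | q | 8
s | 6 | s | r | 6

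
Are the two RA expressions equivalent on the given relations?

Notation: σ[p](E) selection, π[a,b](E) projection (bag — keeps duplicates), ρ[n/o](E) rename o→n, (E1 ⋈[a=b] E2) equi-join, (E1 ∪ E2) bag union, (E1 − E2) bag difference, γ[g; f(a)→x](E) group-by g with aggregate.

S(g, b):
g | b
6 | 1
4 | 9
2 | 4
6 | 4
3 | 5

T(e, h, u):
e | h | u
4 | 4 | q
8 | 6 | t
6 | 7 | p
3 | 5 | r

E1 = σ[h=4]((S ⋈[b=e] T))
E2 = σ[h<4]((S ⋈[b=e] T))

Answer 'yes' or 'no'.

E1 per-node cardinality:
  S → 5
  T → 4
  (S ⋈[b=e] T) → 2
  σ[h=4]((S ⋈[b=e] T)) → 2
E2 per-node cardinality:
  S → 5
  T → 4
  (S ⋈[b=e] T) → 2
  σ[h<4]((S ⋈[b=e] T)) → 0

E1 result:
g | b | e | h | u
2 | 4 | 4 | 4 | q
6 | 4 | 4 | 4 | q
E2 result:
g | b | e | h | u
(0 rows)
Witness: (2, 4, 4, 4, 'q') appears 1× in E1 but 0× in E2.

no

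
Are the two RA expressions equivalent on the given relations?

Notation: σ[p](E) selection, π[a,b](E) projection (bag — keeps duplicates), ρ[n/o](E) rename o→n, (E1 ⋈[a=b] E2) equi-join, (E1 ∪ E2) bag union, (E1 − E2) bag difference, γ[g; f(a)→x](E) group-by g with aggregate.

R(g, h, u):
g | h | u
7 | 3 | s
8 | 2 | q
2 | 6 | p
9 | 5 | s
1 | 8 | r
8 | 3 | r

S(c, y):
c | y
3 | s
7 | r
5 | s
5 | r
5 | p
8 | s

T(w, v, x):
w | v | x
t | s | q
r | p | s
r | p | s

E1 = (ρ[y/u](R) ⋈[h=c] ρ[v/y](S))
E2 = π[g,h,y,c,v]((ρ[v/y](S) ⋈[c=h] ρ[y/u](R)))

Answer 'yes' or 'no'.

E1 stepwise |·|:
  R → 6
  ρ[y/u](R) → 6
  S → 6
  ρ[v/y](S) → 6
  (ρ[y/u](R) ⋈[h=c] ρ[v/y](S)) → 6
E2 stepwise |·|:
  S → 6
  ρ[v/y](S) → 6
  R → 6
  ρ[y/u](R) → 6
  (ρ[v/y](S) ⋈[c=h] ρ[y/u](R)) → 6
  π[g,h,y,c,v]((ρ[v/y](S) ⋈[c=h] ρ[y/u](R))) → 6

E1 and E2 produce the same multiset:
g | h | y | c | v
1 | 8 | r | 8 | s
7 | 3 | s | 3 | s
8 | 3 | r | 3 | s
9 | 5 | s | 5 | p
9 | 5 | s | 5 | r
9 | 5 | s | 5 | s

yes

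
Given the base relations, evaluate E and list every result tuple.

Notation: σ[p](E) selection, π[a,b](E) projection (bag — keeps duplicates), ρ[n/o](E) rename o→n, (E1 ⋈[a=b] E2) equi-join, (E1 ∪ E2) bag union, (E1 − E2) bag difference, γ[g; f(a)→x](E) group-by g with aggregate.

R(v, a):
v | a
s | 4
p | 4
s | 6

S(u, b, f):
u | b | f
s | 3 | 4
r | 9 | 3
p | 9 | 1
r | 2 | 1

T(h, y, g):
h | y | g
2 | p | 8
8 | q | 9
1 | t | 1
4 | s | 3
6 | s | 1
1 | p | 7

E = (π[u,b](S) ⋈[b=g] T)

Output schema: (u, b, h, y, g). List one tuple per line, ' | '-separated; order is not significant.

Stepwise |·|:
  S → 4
  π[u,b](S) → 4
  T → 6
  (π[u,b](S) ⋈[b=g] T) → 3

== RESULT ==
u | b | h | y | g
p | 9 | 8 | q | 9
r | 9 | 8 | q | 9
s | 3 | 4 | s | 3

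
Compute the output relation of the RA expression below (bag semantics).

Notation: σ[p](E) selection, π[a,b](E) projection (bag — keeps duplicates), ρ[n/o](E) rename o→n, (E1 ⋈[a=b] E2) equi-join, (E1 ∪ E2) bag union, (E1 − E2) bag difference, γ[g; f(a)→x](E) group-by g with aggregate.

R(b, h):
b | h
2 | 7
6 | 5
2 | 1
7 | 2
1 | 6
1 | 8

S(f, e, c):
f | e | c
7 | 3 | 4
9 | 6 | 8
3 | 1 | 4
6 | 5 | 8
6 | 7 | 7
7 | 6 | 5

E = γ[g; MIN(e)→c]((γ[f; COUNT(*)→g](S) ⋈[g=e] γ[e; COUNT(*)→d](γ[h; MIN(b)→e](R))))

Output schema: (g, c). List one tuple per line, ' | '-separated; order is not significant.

Row counts bottom-up:
  S → 6
  γ[f; COUNT(*)→g](S) → 4
  R → 6
  γ[h; MIN(b)→e](R) → 6
  γ[e; COUNT(*)→d](γ[h; MIN(b)→e](R)) → 4
  (γ[f; COUNT(*)→g](S) ⋈[g=e] γ[e; COUNT(*)→d](γ[h; MIN(b)→e](R))) → 4
  γ[g; MIN(e)→c]((γ[f; COUNT(*)→g](S) ⋈[g=e] γ[e; COUNT(*)→d](γ[h; MIN(b)→e](R)))) → 2

== RESULT ==
g | c
1 | 1
2 | 2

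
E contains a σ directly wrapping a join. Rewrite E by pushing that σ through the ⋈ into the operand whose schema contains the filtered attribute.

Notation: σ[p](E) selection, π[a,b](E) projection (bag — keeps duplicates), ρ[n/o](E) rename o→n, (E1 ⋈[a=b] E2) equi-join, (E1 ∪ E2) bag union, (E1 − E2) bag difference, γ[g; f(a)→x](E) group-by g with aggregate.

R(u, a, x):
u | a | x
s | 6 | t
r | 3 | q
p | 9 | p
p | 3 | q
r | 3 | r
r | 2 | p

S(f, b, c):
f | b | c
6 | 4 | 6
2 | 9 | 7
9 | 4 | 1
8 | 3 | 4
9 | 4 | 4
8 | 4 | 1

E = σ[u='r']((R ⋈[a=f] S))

σ filters on u, owned by the left side.
E' = (σ[u='r'](R) ⋈[a=f] S)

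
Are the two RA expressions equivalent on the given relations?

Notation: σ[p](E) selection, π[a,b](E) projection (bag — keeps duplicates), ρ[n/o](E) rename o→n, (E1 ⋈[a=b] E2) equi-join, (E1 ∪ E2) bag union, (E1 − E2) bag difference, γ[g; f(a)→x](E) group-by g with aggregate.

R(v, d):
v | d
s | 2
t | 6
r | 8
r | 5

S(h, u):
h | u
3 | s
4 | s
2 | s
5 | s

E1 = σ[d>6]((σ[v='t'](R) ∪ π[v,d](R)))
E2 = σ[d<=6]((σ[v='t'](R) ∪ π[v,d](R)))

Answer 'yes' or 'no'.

E1 row counts bottom-up:
  R → 4
  σ[v='t'](R) → 1
  R → 4
  π[v,d](R) → 4
  (σ[v='t'](R) ∪ π[v,d](R)) → 5
  σ[d>6]((σ[v='t'](R) ∪ π[v,d](R))) → 1
E2 row counts bottom-up:
  R → 4
  σ[v='t'](R) → 1
  R → 4
  π[v,d](R) → 4
  (σ[v='t'](R) ∪ π[v,d](R)) → 5
  σ[d<=6]((σ[v='t'](R) ∪ π[v,d](R))) → 4

E1 result:
v | d
r | 8
E2 result:
v | d
r | 5
s | 2
t | 6
t | 6
Witness: ('r', 8) appears 1× in E1 but 0× in E2.

no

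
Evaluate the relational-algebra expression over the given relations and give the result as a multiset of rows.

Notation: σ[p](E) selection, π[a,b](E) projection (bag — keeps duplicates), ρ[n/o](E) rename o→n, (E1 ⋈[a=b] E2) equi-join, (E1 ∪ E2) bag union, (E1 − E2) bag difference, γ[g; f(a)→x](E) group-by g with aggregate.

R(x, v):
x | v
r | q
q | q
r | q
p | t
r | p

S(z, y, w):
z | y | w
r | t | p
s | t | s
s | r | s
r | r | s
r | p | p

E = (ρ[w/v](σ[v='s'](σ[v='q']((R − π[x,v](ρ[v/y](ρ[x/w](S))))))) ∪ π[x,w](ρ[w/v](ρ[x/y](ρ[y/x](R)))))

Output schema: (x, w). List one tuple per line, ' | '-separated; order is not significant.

Subexpression sizes:
  R → 5
  S → 5
  ρ[x/w](S) → 5
  ρ[v/y](ρ[x/w](S)) → 5
  π[x,v](ρ[v/y](ρ[x/w](S))) → 5
  (R − π[x,v](ρ[v/y](ρ[x/w](S)))) → 4
  σ[v='q']((R − π[x,v](ρ[v/y](ρ[x/w](S))))) → 3
  σ[v='s'](σ[v='q']((R − π[x,v](ρ[v/y](ρ[x/w](S)))))) → 0
  ρ[w/v](σ[v='s'](σ[v='q']((R − π[x,v](ρ[v/y](ρ[x/w](S))))))) → 0
  R → 5
  ρ[y/x](R) → 5
  ρ[x/y](ρ[y/x](R)) → 5
  ρ[w/v](ρ[x/y](ρ[y/x](R))) → 5
  π[x,w](ρ[w/v](ρ[x/y](ρ[y/x](R)))) → 5
  (ρ[w/v](σ[v='s'](σ[v='q']((R − π[x,v](ρ[v/y](ρ[x/w](S))))))) ∪ π[x,w](ρ[w/v](ρ[x/y](ρ[y/x](R))))) → 5

== RESULT ==
x | w
p | t
q | q
r | p
r | q
r | q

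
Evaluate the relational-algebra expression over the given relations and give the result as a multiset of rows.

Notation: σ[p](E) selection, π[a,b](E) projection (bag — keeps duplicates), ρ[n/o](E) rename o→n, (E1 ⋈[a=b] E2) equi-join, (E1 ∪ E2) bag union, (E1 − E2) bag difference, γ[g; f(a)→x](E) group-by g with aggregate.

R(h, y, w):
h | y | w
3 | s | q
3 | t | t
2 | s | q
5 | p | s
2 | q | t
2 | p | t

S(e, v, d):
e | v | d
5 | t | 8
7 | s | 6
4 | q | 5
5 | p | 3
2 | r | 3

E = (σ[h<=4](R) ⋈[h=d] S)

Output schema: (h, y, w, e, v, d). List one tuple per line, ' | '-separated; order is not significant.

Subexpression sizes:
  R → 6
  σ[h<=4](R) → 5
  S → 5
  (σ[h<=4](R) ⋈[h=d] S) → 4

== RESULT ==
h | y | w | e | v | d
3 | s | q | 2 | r | 3
3 | s | q | 5 | p | 3
3 | t | t | 2 | r | 3
3 | t | t | 5 | p | 3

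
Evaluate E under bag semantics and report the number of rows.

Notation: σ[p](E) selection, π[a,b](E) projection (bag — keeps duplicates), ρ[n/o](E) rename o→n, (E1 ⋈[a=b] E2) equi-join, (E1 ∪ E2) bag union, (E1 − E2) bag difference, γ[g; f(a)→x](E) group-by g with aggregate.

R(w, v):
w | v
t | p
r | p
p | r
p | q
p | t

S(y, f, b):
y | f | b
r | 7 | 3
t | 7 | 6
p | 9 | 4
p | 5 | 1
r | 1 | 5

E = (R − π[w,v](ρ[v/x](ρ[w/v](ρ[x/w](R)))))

Per-node cardinality:
  R → 5
  R → 5
  ρ[x/w](R) → 5
  ρ[w/v](ρ[x/w](R)) → 5
  ρ[v/x](ρ[w/v](ρ[x/w](R))) → 5
  π[w,v](ρ[v/x](ρ[w/v](ρ[x/w](R)))) → 5
  (R − π[w,v](ρ[v/x](ρ[w/v](ρ[x/w](R))))) → 1

|E| = 1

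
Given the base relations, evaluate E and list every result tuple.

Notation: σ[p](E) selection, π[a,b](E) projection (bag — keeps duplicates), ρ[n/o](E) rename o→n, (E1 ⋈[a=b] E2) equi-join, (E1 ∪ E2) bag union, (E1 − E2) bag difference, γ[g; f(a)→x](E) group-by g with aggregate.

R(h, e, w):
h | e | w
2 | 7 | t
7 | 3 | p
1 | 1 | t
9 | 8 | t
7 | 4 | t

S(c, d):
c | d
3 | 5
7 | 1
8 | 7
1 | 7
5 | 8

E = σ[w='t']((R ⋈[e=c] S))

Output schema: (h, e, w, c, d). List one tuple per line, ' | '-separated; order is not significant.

Row counts bottom-up:
  R → 5
  S → 5
  (R ⋈[e=c] S) → 4
  σ[w='t']((R ⋈[e=c] S)) → 3

== RESULT ==
h | e | w | c | d
1 | 1 | t | 1 | 7
2 | 7 | t | 7 | 1
9 | 8 | t | 8 | 7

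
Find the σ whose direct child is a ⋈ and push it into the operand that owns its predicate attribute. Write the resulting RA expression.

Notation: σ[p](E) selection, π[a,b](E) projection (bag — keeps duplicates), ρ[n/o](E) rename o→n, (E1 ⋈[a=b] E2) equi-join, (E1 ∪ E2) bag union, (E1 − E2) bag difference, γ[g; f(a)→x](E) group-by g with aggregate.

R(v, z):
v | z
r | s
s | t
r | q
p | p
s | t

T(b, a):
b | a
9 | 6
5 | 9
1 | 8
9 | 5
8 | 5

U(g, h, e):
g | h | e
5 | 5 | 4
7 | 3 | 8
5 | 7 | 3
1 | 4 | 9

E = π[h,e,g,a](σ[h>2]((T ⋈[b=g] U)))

σ filters on h, owned by the right side.
E' = π[h,e,g,a]((T ⋈[b=g] σ[h>2](U)))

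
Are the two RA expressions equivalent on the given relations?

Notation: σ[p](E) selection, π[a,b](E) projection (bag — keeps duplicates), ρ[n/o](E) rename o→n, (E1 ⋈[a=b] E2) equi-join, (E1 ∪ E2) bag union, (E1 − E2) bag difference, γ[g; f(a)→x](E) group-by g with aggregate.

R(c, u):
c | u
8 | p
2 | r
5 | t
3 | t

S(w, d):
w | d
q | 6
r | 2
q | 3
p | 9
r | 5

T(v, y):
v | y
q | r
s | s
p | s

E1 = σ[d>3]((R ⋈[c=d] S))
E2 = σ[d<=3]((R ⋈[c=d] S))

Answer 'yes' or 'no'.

E1 subexpression sizes:
  R → 4
  S → 5
  (R ⋈[c=d] S) → 3
  σ[d>3]((R ⋈[c=d] S)) → 1
E2 subexpression sizes:
  R → 4
  S → 5
  (R ⋈[c=d] S) → 3
  σ[d<=3]((R ⋈[c=d] S)) → 2

E1 result:
c | u | w | d
5 | t | r | 5
E2 result:
c | u | w | d
2 | r | r | 2
3 | t | q | 3
Witness: (5, 't', 'r', 5) appears 1× in E1 but 0× in E2.

no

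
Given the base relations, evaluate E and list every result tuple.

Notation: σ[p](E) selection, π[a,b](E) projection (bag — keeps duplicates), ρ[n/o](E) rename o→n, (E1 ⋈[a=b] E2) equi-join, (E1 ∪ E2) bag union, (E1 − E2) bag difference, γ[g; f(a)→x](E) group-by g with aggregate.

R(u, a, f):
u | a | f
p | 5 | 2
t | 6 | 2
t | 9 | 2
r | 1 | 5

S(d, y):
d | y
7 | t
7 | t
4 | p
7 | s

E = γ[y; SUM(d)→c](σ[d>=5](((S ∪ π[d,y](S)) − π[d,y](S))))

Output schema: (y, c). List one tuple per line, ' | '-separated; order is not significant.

Row counts bottom-up:
  S → 4
  S → 4
  π[d,y](S) → 4
  (S ∪ π[d,y](S)) → 8
  S → 4
  π[d,y](S) → 4
  ((S ∪ π[d,y](S)) − π[d,y](S)) → 4
  σ[d>=5](((S ∪ π[d,y](S)) − π[d,y](S))) → 3
  γ[y; SUM(d)→c](σ[d>=5](((S ∪ π[d,y](S)) − π[d,y](S)))) → 2

== RESULT ==
y | c
s | 7
t | 14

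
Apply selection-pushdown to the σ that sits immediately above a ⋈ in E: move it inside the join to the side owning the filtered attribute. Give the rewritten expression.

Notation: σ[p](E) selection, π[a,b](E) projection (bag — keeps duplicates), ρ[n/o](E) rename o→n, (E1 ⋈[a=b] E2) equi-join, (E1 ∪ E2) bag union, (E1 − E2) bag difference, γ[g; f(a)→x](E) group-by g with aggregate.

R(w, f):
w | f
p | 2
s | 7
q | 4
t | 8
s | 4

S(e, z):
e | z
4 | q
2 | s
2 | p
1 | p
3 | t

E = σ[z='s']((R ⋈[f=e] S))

σ filters on z, owned by the right side.
E' = (R ⋈[f=e] σ[z='s'](S))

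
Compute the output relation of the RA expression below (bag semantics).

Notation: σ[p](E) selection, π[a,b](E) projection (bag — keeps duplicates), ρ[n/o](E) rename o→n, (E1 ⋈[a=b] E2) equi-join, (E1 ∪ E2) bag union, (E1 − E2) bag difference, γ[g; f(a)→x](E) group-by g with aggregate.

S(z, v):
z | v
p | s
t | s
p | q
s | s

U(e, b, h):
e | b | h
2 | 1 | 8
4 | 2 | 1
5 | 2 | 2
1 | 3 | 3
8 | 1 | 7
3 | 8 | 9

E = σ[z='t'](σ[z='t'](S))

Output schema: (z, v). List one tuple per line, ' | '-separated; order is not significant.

Per-node cardinality:
  S → 4
  σ[z='t'](S) → 1
  σ[z='t'](σ[z='t'](S)) → 1

== RESULT ==
z | v
t | s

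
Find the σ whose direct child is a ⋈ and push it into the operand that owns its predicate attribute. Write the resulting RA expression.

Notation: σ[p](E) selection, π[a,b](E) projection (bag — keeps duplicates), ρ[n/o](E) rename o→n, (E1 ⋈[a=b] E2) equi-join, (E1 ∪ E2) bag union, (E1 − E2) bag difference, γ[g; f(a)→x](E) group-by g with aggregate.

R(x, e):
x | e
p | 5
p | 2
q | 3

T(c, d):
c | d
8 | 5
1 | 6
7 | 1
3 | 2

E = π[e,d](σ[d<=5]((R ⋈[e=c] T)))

σ filters on d, owned by the right side.
E' = π[e,d]((R ⋈[e=c] σ[d<=5](T)))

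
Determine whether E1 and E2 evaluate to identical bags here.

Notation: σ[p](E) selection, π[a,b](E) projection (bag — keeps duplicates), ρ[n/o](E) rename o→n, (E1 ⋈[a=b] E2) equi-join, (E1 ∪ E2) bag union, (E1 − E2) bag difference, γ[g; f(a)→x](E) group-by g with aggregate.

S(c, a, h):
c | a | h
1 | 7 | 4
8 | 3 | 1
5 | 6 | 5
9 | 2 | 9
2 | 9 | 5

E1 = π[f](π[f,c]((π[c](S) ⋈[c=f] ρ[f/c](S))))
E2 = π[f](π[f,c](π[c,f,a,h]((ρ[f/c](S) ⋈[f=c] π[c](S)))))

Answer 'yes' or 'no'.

E1 stepwise |·|:
  S → 5
  π[c](S) → 5
  S → 5
  ρ[f/c](S) → 5
  (π[c](S) ⋈[c=f] ρ[f/c](S)) → 5
  π[f,c]((π[c](S) ⋈[c=f] ρ[f/c](S))) → 5
  π[f](π[f,c]((π[c](S) ⋈[c=f] ρ[f/c](S)))) → 5
E2 stepwise |·|:
  S → 5
  ρ[f/c](S) → 5
  S → 5
  π[c](S) → 5
  (ρ[f/c](S) ⋈[f=c] π[c](S)) → 5
  π[c,f,a,h]((ρ[f/c](S) ⋈[f=c] π[c](S))) → 5
  π[f,c](π[c,f,a,h]((ρ[f/c](S) ⋈[f=c] π[c](S)))) → 5
  π[f](π[f,c](π[c,f,a,h]((ρ[f/c](S) ⋈[f=c] π[c](S))))) → 5

E1 and E2 produce the same multiset:
f
1
2
5
8
9

yes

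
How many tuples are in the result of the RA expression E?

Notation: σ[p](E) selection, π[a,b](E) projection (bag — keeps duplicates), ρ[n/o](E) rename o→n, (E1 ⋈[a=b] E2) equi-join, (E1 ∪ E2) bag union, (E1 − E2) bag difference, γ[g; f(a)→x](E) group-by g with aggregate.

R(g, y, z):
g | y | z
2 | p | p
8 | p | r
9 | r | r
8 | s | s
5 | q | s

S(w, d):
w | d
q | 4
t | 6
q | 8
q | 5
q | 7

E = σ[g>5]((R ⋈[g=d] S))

Stepwise |·|:
  R → 5
  S → 5
  (R ⋈[g=d] S) → 3
  σ[g>5]((R ⋈[g=d] S)) → 2

|E| = 2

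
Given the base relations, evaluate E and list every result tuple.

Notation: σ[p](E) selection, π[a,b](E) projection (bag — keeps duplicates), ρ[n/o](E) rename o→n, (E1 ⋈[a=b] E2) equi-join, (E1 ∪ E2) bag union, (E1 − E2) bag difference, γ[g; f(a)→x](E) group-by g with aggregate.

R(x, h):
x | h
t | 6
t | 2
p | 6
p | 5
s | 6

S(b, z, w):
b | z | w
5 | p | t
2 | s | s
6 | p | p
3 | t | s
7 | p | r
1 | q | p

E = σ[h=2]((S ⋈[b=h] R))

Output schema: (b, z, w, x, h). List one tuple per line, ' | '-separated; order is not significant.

Subexpression sizes:
  S → 6
  R → 5
  (S ⋈[b=h] R) → 5
  σ[h=2]((S ⋈[b=h] R)) → 1

== RESULT ==
b | z | w | x | h
2 | s | s | t | 2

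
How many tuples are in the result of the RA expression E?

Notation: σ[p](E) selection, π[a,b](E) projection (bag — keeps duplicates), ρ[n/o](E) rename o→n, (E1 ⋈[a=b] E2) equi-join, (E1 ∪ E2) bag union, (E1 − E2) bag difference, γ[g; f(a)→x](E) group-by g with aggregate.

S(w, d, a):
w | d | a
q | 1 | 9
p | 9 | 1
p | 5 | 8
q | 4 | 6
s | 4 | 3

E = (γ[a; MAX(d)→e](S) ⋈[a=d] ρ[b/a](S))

Stepwise |·|:
  S → 5
  γ[a; MAX(d)→e](S) → 5
  S → 5
  ρ[b/a](S) → 5
  (γ[a; MAX(d)→e](S) ⋈[a=d] ρ[b/a](S)) → 2

|E| = 2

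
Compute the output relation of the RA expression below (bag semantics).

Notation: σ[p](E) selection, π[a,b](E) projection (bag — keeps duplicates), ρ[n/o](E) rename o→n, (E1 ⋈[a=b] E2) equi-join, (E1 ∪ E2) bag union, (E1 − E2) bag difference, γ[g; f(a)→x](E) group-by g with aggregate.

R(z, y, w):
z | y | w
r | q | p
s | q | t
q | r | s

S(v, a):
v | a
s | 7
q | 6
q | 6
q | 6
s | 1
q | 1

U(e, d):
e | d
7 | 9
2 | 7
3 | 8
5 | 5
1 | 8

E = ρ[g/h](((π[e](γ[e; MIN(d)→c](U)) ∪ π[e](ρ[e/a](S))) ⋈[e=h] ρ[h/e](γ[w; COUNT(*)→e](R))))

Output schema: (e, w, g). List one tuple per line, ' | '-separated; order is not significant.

Subexpression sizes:
  U → 5
  γ[e; MIN(d)→c](U) → 5
  π[e](γ[e; MIN(d)→c](U)) → 5
  S → 6
  ρ[e/a](S) → 6
  π[e](ρ[e/a](S)) → 6
  (π[e](γ[e; MIN(d)→c](U)) ∪ π[e](ρ[e/a](S))) → 11
  R → 3
  γ[w; COUNT(*)→e](R) → 3
  ρ[h/e](γ[w; COUNT(*)→e](R)) → 3
  ((π[e](γ[e; MIN(d)→c](U)) ∪ π[e](ρ[e/a](S))) ⋈[e=h] ρ[h/e](γ[w; COUNT(*)→e](R))) → 9
  ρ[g/h](((π[e](γ[e; MIN(d)→c](U)) ∪ π[e](ρ[e/a](S))) ⋈[e=h] ρ[h/e](γ[w; COUNT(*)→e](R)))) → 9

== RESULT ==
e | w | g
1 | p | 1
1 | p | 1
1 | p | 1
1 | s | 1
1 | s | 1
1 | s | 1
1 | t | 1
1 | t | 1
1 | t | 1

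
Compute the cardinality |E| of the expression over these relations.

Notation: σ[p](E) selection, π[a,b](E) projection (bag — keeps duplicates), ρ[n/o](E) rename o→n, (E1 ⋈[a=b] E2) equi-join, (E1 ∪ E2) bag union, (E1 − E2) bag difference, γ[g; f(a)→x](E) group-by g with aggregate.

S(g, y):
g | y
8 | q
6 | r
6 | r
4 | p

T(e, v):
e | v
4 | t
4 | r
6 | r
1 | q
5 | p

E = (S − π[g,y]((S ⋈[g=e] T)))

Stepwise |·|:
  S → 4
  S → 4
  T → 5
  (S ⋈[g=e] T) → 4
  π[g,y]((S ⋈[g=e] T)) → 4
  (S − π[g,y]((S ⋈[g=e] T))) → 1

|E| = 1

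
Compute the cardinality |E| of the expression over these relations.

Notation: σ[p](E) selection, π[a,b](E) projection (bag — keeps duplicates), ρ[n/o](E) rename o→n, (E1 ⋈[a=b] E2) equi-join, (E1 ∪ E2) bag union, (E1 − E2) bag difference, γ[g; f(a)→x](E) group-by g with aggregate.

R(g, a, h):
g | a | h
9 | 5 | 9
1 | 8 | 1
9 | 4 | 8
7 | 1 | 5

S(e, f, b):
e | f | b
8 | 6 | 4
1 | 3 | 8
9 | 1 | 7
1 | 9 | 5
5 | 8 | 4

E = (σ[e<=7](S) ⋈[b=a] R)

Subexpression sizes:
  S → 5
  σ[e<=7](S) → 3
  R → 4
  (σ[e<=7](S) ⋈[b=a] R) → 3

|E| = 3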